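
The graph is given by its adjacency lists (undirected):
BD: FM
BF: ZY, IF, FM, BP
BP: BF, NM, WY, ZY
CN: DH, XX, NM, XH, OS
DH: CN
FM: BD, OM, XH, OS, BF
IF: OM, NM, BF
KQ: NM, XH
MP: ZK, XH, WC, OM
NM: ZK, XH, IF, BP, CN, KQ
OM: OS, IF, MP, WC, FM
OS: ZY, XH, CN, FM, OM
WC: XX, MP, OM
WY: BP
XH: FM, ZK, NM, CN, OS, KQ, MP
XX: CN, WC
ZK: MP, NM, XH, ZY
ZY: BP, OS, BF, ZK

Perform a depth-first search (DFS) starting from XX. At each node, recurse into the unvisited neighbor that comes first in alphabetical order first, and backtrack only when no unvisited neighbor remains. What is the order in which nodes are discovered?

Visit XX
XX → CN
CN → DH
CN → NM
NM → BP
BP → BF
BF → FM
FM → BD
FM → OM
OM → IF
OM → MP
MP → WC
MP → XH
XH → KQ
XH → OS
OS → ZY
ZY → ZK
BP → WY

XX → CN → DH → NM → BP → BF → FM → BD → OM → IF → MP → WC → XH → KQ → OS → ZY → ZK → WY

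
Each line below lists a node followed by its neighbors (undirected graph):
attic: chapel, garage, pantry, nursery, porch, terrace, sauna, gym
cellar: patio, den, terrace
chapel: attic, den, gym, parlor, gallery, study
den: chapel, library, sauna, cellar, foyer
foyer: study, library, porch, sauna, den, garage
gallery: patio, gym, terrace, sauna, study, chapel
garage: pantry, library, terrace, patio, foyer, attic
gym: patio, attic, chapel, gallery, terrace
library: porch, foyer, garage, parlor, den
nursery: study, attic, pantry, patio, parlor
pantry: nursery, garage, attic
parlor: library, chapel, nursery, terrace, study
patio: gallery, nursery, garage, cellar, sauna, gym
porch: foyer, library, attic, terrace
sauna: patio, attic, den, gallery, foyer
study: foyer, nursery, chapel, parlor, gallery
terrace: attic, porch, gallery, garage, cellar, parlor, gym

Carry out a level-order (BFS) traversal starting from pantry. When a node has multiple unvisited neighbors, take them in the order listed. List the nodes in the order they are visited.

Visit pantry; enqueue nursery, garage, attic → queue [nursery, garage, attic]
Visit nursery; enqueue study, patio, parlor → queue [garage, attic, study, patio, parlor]
Visit garage; enqueue library, terrace, foyer → queue [attic, study, patio, parlor, library, terrace, foyer]
Visit attic; enqueue chapel, porch, sauna, gym → queue [study, patio, parlor, library, terrace, foyer, chapel, porch, sauna, gym]
Visit study; enqueue gallery → queue [patio, parlor, library, terrace, foyer, chapel, porch, sauna, gym, gallery]
Visit patio; enqueue cellar → queue [parlor, library, terrace, foyer, chapel, porch, sauna, gym, gallery, cellar]
Visit parlor → queue [library, terrace, foyer, chapel, porch, sauna, gym, gallery, cellar]
Visit library; enqueue den → queue [terrace, foyer, chapel, porch, sauna, gym, gallery, cellar, den]
Visit terrace → queue [foyer, chapel, porch, sauna, gym, gallery, cellar, den]
Visit foyer → queue [chapel, porch, sauna, gym, gallery, cellar, den]
Visit chapel → queue [porch, sauna, gym, gallery, cellar, den]
Visit porch → queue [sauna, gym, gallery, cellar, den]
Visit sauna → queue [gym, gallery, cellar, den]
Visit gym → queue [gallery, cellar, den]
Visit gallery → queue [cellar, den]
Visit cellar → queue [den]
Visit den → queue []

pantry → nursery → garage → attic → study → patio → parlor → library → terrace → foyer → chapel → porch → sauna → gym → gallery → cellar → den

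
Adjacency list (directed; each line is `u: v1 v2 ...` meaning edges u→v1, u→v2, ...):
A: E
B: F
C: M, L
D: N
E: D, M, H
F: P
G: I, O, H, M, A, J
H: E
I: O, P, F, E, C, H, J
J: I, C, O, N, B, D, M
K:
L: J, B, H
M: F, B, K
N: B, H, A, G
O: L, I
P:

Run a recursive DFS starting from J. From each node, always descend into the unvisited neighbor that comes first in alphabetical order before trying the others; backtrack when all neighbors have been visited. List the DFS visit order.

J, B, F, P, C, L, H, E, D, N, A, G, I, O, M, K

Visit J
J → B
B → F
F → P
J → C
C → L
L → H
H → E
E → D
D → N
N → A
N → G
G → I
I → O
G → M
M → K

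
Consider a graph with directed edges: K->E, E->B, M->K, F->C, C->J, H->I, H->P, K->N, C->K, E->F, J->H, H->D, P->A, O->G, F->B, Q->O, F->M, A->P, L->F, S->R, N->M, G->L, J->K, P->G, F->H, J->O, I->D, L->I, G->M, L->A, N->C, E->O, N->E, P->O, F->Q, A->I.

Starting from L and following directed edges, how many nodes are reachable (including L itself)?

17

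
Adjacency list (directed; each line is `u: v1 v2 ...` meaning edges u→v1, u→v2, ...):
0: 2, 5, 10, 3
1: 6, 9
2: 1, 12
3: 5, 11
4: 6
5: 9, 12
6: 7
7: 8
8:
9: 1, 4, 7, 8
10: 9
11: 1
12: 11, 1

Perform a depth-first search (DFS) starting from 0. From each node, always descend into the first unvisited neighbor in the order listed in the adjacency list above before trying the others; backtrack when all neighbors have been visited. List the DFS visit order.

Visit 0
0 → 2
2 → 1
1 → 6
6 → 7
7 → 8
1 → 9
9 → 4
2 → 12
12 → 11
0 → 5
0 → 10
0 → 3

0, 2, 1, 6, 7, 8, 9, 4, 12, 11, 5, 10, 3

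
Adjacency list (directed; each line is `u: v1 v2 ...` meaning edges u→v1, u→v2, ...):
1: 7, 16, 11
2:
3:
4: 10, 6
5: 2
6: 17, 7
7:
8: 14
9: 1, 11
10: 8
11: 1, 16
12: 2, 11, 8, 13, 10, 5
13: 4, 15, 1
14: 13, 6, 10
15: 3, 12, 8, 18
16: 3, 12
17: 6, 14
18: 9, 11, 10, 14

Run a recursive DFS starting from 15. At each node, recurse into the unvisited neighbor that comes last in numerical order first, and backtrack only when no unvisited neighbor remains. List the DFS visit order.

15 18 14 13 4 10 8 6 17 7 1 16 12 11 5 2 3 9

Visit 15
15 → 18
18 → 14
14 → 13
13 → 4
4 → 10
10 → 8
4 → 6
6 → 17
6 → 7
13 → 1
1 → 16
16 → 12
12 → 11
12 → 5
5 → 2
16 → 3
18 → 9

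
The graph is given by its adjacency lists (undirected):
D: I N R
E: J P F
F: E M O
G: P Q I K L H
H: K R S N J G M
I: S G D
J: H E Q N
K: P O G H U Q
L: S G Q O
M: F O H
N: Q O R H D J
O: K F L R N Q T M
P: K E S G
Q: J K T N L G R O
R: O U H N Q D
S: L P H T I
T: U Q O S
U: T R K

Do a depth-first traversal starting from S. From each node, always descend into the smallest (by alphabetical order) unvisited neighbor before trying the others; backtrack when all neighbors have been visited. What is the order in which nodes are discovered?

Visit S
S → H
H → G
G → I
I → D
D → N
N → J
J → E
E → F
F → M
M → O
O → K
K → P
K → Q
Q → L
Q → R
R → U
U → T

S -> H -> G -> I -> D -> N -> J -> E -> F -> M -> O -> K -> P -> Q -> L -> R -> U -> T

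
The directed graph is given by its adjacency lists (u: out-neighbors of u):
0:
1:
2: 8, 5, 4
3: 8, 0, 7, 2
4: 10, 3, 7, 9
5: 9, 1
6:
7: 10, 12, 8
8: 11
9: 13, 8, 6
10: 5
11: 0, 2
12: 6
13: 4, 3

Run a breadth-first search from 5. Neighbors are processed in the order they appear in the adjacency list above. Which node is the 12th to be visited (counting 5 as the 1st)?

Visit 5; enqueue 9, 1 → queue [9, 1]
Visit 9; enqueue 13, 8, 6 → queue [1, 13, 8, 6]
Visit 1 → queue [13, 8, 6]
Visit 13; enqueue 4, 3 → queue [8, 6, 4, 3]
Visit 8; enqueue 11 → queue [6, 4, 3, 11]
Visit 6 → queue [4, 3, 11]
Visit 4; enqueue 10, 7 → queue [3, 11, 10, 7]
Visit 3; enqueue 0, 2 → queue [11, 10, 7, 0, 2]
Visit 11 → queue [10, 7, 0, 2]
Visit 10 → queue [7, 0, 2]
Visit 7; enqueue 12 → queue [0, 2, 12]
Visit 0 → queue [2, 12]
Visit 2 → queue [12]
Visit 12 → queue []

Visit order: 5, 9, 1, 13, 8, 6, 4, 3, 11, 10, 7, 0, 2, 12

0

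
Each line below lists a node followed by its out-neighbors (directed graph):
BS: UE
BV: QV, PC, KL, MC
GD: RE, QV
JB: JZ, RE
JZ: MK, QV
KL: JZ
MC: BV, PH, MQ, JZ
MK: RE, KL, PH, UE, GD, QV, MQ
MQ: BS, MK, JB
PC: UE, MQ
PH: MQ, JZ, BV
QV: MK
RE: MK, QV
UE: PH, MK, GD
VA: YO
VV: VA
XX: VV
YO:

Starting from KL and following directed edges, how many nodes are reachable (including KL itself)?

BFS from KL visits: KL, JZ, QV, MK, UE, RE, PH, MQ, GD, BV, JB, BS, PC, MC
Reachable nodes: 14 of 18 total.

14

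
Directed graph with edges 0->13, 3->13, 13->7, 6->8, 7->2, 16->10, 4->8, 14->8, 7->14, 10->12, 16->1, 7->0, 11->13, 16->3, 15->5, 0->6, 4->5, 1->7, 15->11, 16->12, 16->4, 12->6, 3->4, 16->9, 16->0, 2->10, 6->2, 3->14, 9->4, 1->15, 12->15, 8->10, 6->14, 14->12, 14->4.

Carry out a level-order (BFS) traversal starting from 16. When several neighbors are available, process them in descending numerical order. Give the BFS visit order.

16 → 12 → 10 → 9 → 4 → 3 → 1 → 0 → 15 → 6 → 8 → 5 → 14 → 13 → 7 → 11 → 2

Visit 16; enqueue 12, 10, 9, 4, 3, 1, 0 → queue [12, 10, 9, 4, 3, 1, 0]
Visit 12; enqueue 15, 6 → queue [10, 9, 4, 3, 1, 0, 15, 6]
Visit 10 → queue [9, 4, 3, 1, 0, 15, 6]
Visit 9 → queue [4, 3, 1, 0, 15, 6]
Visit 4; enqueue 8, 5 → queue [3, 1, 0, 15, 6, 8, 5]
Visit 3; enqueue 14, 13 → queue [1, 0, 15, 6, 8, 5, 14, 13]
Visit 1; enqueue 7 → queue [0, 15, 6, 8, 5, 14, 13, 7]
Visit 0 → queue [15, 6, 8, 5, 14, 13, 7]
Visit 15; enqueue 11 → queue [6, 8, 5, 14, 13, 7, 11]
Visit 6; enqueue 2 → queue [8, 5, 14, 13, 7, 11, 2]
Visit 8 → queue [5, 14, 13, 7, 11, 2]
Visit 5 → queue [14, 13, 7, 11, 2]
Visit 14 → queue [13, 7, 11, 2]
Visit 13 → queue [7, 11, 2]
Visit 7 → queue [11, 2]
Visit 11 → queue [2]
Visit 2 → queue []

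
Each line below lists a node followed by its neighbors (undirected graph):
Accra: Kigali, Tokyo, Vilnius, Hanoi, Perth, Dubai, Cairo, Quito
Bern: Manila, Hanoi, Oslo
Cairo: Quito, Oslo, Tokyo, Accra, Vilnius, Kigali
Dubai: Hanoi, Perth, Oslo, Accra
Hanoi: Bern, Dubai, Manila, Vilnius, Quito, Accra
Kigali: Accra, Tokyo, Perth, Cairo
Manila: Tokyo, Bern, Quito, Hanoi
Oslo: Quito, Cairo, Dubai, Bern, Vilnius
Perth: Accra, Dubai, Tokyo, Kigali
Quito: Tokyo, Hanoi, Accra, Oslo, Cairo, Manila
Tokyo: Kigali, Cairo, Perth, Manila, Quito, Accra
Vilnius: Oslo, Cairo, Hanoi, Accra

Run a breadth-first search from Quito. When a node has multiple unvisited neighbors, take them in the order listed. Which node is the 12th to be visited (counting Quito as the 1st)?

Vilnius

Visit Quito; enqueue Tokyo, Hanoi, Accra, Oslo, Cairo, Manila → queue [Tokyo, Hanoi, Accra, Oslo, Cairo, Manila]
Visit Tokyo; enqueue Kigali, Perth → queue [Hanoi, Accra, Oslo, Cairo, Manila, Kigali, Perth]
Visit Hanoi; enqueue Bern, Dubai, Vilnius → queue [Accra, Oslo, Cairo, Manila, Kigali, Perth, Bern, Dubai, Vilnius]
Visit Accra → queue [Oslo, Cairo, Manila, Kigali, Perth, Bern, Dubai, Vilnius]
Visit Oslo → queue [Cairo, Manila, Kigali, Perth, Bern, Dubai, Vilnius]
Visit Cairo → queue [Manila, Kigali, Perth, Bern, Dubai, Vilnius]
Visit Manila → queue [Kigali, Perth, Bern, Dubai, Vilnius]
Visit Kigali → queue [Perth, Bern, Dubai, Vilnius]
Visit Perth → queue [Bern, Dubai, Vilnius]
Visit Bern → queue [Dubai, Vilnius]
Visit Dubai → queue [Vilnius]
Visit Vilnius → queue []

Visit order: Quito, Tokyo, Hanoi, Accra, Oslo, Cairo, Manila, Kigali, Perth, Bern, Dubai, Vilnius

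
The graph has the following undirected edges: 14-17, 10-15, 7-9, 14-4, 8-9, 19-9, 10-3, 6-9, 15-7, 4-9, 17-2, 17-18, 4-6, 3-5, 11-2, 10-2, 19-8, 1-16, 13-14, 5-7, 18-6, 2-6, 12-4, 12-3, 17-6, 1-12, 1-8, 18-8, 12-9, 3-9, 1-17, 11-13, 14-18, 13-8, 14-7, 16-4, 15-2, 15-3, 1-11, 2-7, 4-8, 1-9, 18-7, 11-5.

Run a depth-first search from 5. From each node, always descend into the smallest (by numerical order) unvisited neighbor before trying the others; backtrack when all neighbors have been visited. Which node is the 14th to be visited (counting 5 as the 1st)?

Visit 5
5 → 3
3 → 9
9 → 1
1 → 8
8 → 4
4 → 6
6 → 2
2 → 7
7 → 14
14 → 13
13 → 11
14 → 17
17 → 18
7 → 15
15 → 10
4 → 12
4 → 16
8 → 19

Visit order: 5, 3, 9, 1, 8, 4, 6, 2, 7, 14, 13, 11, 17, 18, 15, 10, 12, 16, 19

18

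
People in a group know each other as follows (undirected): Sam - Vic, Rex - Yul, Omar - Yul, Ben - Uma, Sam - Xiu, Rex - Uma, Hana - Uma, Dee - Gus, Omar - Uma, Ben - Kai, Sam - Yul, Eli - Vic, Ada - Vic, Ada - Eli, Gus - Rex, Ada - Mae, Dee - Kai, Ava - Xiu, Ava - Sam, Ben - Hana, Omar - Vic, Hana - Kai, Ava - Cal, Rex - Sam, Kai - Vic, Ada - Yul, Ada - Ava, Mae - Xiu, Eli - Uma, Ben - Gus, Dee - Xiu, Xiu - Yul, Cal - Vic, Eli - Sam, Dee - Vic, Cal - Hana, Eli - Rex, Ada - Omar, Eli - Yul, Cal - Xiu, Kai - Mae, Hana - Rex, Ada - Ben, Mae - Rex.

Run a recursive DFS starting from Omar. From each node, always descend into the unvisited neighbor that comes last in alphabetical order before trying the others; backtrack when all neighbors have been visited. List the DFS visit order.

Omar Yul Xiu Sam Vic Kai Mae Rex Uma Hana Cal Ava Ada Eli Ben Gus Dee

Visit Omar
Omar → Yul
Yul → Xiu
Xiu → Sam
Sam → Vic
Vic → Kai
Kai → Mae
Mae → Rex
Rex → Uma
Uma → Hana
Hana → Cal
Cal → Ava
Ava → Ada
Ada → Eli
Ada → Ben
Ben → Gus
Gus → Dee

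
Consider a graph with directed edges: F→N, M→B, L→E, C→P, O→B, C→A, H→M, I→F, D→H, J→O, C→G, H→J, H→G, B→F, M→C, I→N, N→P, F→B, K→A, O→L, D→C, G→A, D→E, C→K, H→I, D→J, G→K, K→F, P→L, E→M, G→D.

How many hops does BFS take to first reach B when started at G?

3

Level 0: G
Level 1: A, D, K
Level 2: C, E, F, H, J
Level 3: B, I, M, N, O, P
Level 4: L
B first appears at level 3.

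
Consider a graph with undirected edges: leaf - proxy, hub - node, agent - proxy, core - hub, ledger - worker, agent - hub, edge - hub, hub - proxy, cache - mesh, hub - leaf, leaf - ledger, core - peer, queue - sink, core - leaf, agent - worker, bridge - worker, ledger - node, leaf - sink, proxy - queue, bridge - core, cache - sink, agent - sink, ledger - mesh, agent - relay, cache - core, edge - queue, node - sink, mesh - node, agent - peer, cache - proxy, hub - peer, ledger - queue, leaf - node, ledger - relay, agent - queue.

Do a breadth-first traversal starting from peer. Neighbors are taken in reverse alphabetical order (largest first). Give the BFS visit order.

peer, hub, core, agent, proxy, node, leaf, edge, cache, bridge, worker, sink, relay, queue, mesh, ledger

Visit peer; enqueue hub, core, agent → queue [hub, core, agent]
Visit hub; enqueue proxy, node, leaf, edge → queue [core, agent, proxy, node, leaf, edge]
Visit core; enqueue cache, bridge → queue [agent, proxy, node, leaf, edge, cache, bridge]
Visit agent; enqueue worker, sink, relay, queue → queue [proxy, node, leaf, edge, cache, bridge, worker, sink, relay, queue]
Visit proxy → queue [node, leaf, edge, cache, bridge, worker, sink, relay, queue]
Visit node; enqueue mesh, ledger → queue [leaf, edge, cache, bridge, worker, sink, relay, queue, mesh, ledger]
Visit leaf → queue [edge, cache, bridge, worker, sink, relay, queue, mesh, ledger]
Visit edge → queue [cache, bridge, worker, sink, relay, queue, mesh, ledger]
Visit cache → queue [bridge, worker, sink, relay, queue, mesh, ledger]
Visit bridge → queue [worker, sink, relay, queue, mesh, ledger]
Visit worker → queue [sink, relay, queue, mesh, ledger]
Visit sink → queue [relay, queue, mesh, ledger]
Visit relay → queue [queue, mesh, ledger]
Visit queue → queue [mesh, ledger]
Visit mesh → queue [ledger]
Visit ledger → queue []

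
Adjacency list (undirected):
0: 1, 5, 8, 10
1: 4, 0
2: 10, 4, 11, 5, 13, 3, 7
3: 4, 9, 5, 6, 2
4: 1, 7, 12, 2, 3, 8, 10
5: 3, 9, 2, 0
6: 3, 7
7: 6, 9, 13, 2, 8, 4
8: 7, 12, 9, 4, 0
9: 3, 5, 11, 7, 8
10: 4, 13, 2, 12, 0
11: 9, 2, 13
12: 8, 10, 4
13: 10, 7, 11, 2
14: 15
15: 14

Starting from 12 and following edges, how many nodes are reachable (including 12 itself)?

14

BFS from 12 visits: 12, 8, 10, 4, 7, 9, 0, 13, 2, 1, 3, 6, 5, 11
Reachable nodes: 14 of 16 total.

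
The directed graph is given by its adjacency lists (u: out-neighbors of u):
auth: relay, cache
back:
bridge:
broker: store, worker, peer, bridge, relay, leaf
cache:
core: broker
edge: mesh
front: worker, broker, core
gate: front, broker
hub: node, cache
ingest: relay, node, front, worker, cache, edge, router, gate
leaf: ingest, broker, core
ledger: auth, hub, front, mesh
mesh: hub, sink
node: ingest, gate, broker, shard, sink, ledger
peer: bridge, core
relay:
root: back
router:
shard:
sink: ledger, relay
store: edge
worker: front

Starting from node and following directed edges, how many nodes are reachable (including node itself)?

21

BFS from node visits: node, ingest, gate, broker, shard, sink, ledger, relay, front, worker, cache, edge, router, store, peer, bridge, leaf, auth, hub, mesh, core
Reachable nodes: 21 of 23 total.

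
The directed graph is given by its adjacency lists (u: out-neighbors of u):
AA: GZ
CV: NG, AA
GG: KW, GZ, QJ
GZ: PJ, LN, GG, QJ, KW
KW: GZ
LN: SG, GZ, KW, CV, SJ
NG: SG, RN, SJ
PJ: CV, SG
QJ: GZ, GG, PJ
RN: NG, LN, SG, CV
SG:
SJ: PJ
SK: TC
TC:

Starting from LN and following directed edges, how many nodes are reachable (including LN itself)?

12

BFS from LN visits: LN, CV, GZ, KW, SG, SJ, AA, NG, GG, PJ, QJ, RN
Reachable nodes: 12 of 14 total.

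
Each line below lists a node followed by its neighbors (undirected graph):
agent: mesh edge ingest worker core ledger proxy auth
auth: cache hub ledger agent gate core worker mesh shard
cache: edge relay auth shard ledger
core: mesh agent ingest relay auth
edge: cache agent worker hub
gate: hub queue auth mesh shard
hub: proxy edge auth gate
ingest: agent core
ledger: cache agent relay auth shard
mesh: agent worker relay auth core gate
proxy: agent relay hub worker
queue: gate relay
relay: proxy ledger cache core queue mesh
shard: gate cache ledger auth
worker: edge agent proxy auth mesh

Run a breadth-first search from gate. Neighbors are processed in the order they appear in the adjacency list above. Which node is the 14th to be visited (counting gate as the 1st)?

worker

Visit gate; enqueue hub, queue, auth, mesh, shard → queue [hub, queue, auth, mesh, shard]
Visit hub; enqueue proxy, edge → queue [queue, auth, mesh, shard, proxy, edge]
Visit queue; enqueue relay → queue [auth, mesh, shard, proxy, edge, relay]
Visit auth; enqueue cache, ledger, agent, core, worker → queue [mesh, shard, proxy, edge, relay, cache, ledger, agent, core, worker]
Visit mesh → queue [shard, proxy, edge, relay, cache, ledger, agent, core, worker]
Visit shard → queue [proxy, edge, relay, cache, ledger, agent, core, worker]
Visit proxy → queue [edge, relay, cache, ledger, agent, core, worker]
Visit edge → queue [relay, cache, ledger, agent, core, worker]
Visit relay → queue [cache, ledger, agent, core, worker]
Visit cache → queue [ledger, agent, core, worker]
Visit ledger → queue [agent, core, worker]
Visit agent; enqueue ingest → queue [core, worker, ingest]
Visit core → queue [worker, ingest]
Visit worker → queue [ingest]
Visit ingest → queue []

Visit order: gate, hub, queue, auth, mesh, shard, proxy, edge, relay, cache, ledger, agent, core, worker, ingest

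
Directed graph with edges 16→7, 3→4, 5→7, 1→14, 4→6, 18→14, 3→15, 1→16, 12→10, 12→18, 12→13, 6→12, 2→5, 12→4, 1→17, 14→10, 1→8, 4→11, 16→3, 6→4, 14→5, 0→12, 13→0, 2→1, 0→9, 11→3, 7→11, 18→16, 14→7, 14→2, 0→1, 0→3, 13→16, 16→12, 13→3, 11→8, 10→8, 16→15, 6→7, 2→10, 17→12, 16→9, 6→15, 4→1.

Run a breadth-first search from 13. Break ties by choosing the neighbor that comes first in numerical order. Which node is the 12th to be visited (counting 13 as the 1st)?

Visit 13; enqueue 0, 3, 16 → queue [0, 3, 16]
Visit 0; enqueue 1, 9, 12 → queue [3, 16, 1, 9, 12]
Visit 3; enqueue 4, 15 → queue [16, 1, 9, 12, 4, 15]
Visit 16; enqueue 7 → queue [1, 9, 12, 4, 15, 7]
Visit 1; enqueue 8, 14, 17 → queue [9, 12, 4, 15, 7, 8, 14, 17]
Visit 9 → queue [12, 4, 15, 7, 8, 14, 17]
Visit 12; enqueue 10, 18 → queue [4, 15, 7, 8, 14, 17, 10, 18]
Visit 4; enqueue 6, 11 → queue [15, 7, 8, 14, 17, 10, 18, 6, 11]
Visit 15 → queue [7, 8, 14, 17, 10, 18, 6, 11]
Visit 7 → queue [8, 14, 17, 10, 18, 6, 11]
Visit 8 → queue [14, 17, 10, 18, 6, 11]
Visit 14; enqueue 2, 5 → queue [17, 10, 18, 6, 11, 2, 5]
Visit 17 → queue [10, 18, 6, 11, 2, 5]
Visit 10 → queue [18, 6, 11, 2, 5]
Visit 18 → queue [6, 11, 2, 5]
Visit 6 → queue [11, 2, 5]
Visit 11 → queue [2, 5]
Visit 2 → queue [5]
Visit 5 → queue []

Visit order: 13, 0, 3, 16, 1, 9, 12, 4, 15, 7, 8, 14, 17, 10, 18, 6, 11, 2, 5

14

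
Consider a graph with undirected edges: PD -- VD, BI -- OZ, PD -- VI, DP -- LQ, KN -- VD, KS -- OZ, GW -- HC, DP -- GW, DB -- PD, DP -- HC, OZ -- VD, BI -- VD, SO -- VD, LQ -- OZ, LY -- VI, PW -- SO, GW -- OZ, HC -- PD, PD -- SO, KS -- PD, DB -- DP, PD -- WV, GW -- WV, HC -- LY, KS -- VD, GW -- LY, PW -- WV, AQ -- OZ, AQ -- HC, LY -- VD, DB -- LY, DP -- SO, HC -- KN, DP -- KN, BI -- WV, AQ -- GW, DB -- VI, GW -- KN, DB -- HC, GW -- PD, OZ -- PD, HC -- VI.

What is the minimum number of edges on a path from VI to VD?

Level 0: VI
Level 1: DB, HC, LY, PD
Level 2: AQ, DP, GW, KN, KS, OZ, SO, VD, WV
Level 3: BI, LQ, PW
VD first appears at level 2.

2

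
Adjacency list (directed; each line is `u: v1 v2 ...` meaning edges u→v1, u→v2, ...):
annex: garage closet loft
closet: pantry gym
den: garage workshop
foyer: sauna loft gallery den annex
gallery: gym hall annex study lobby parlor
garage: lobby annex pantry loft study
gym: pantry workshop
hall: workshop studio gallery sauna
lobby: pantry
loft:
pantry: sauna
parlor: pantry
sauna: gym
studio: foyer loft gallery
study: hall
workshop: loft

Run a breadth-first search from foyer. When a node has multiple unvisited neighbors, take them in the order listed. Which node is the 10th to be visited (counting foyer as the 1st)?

lobby

Visit foyer; enqueue sauna, loft, gallery, den, annex → queue [sauna, loft, gallery, den, annex]
Visit sauna; enqueue gym → queue [loft, gallery, den, annex, gym]
Visit loft → queue [gallery, den, annex, gym]
Visit gallery; enqueue hall, study, lobby, parlor → queue [den, annex, gym, hall, study, lobby, parlor]
Visit den; enqueue garage, workshop → queue [annex, gym, hall, study, lobby, parlor, garage, workshop]
Visit annex; enqueue closet → queue [gym, hall, study, lobby, parlor, garage, workshop, closet]
Visit gym; enqueue pantry → queue [hall, study, lobby, parlor, garage, workshop, closet, pantry]
Visit hall; enqueue studio → queue [study, lobby, parlor, garage, workshop, closet, pantry, studio]
Visit study → queue [lobby, parlor, garage, workshop, closet, pantry, studio]
Visit lobby → queue [parlor, garage, workshop, closet, pantry, studio]
Visit parlor → queue [garage, workshop, closet, pantry, studio]
Visit garage → queue [workshop, closet, pantry, studio]
Visit workshop → queue [closet, pantry, studio]
Visit closet → queue [pantry, studio]
Visit pantry → queue [studio]
Visit studio → queue []

Visit order: foyer, sauna, loft, gallery, den, annex, gym, hall, study, lobby, parlor, garage, workshop, closet, pantry, studio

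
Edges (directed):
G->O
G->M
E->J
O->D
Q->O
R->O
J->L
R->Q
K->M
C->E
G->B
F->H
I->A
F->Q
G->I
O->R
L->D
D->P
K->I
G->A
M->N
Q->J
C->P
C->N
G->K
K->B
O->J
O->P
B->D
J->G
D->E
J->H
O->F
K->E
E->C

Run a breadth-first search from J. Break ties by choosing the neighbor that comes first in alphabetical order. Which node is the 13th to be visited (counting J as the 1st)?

Visit J; enqueue G, H, L → queue [G, H, L]
Visit G; enqueue A, B, I, K, M, O → queue [H, L, A, B, I, K, M, O]
Visit H → queue [L, A, B, I, K, M, O]
Visit L; enqueue D → queue [A, B, I, K, M, O, D]
Visit A → queue [B, I, K, M, O, D]
Visit B → queue [I, K, M, O, D]
Visit I → queue [K, M, O, D]
Visit K; enqueue E → queue [M, O, D, E]
Visit M; enqueue N → queue [O, D, E, N]
Visit O; enqueue F, P, R → queue [D, E, N, F, P, R]
Visit D → queue [E, N, F, P, R]
Visit E; enqueue C → queue [N, F, P, R, C]
Visit N → queue [F, P, R, C]
Visit F; enqueue Q → queue [P, R, C, Q]
Visit P → queue [R, C, Q]
Visit R → queue [C, Q]
Visit C → queue [Q]
Visit Q → queue []

Visit order: J, G, H, L, A, B, I, K, M, O, D, E, N, F, P, R, C, Q

N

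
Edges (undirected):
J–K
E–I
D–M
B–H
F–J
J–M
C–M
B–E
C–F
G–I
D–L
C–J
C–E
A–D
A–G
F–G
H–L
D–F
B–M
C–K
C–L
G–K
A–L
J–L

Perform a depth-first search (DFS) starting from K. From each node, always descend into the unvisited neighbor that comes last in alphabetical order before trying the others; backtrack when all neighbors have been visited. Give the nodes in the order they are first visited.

Visit K
K → J
J → M
M → D
D → L
L → H
H → B
B → E
E → I
I → G
G → F
F → C
G → A

K J M D L H B E I G F C A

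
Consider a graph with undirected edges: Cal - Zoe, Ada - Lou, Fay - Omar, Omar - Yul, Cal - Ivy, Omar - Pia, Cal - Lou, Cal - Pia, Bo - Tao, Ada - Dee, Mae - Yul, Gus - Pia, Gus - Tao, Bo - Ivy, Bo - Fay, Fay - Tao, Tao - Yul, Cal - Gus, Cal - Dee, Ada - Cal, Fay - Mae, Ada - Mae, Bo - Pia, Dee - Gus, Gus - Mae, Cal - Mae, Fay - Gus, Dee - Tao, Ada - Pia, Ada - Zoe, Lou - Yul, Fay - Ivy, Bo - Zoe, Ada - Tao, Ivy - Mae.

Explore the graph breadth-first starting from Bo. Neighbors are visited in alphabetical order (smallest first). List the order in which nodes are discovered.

Bo -> Fay -> Ivy -> Pia -> Tao -> Zoe -> Gus -> Mae -> Omar -> Cal -> Ada -> Dee -> Yul -> Lou

Visit Bo; enqueue Fay, Ivy, Pia, Tao, Zoe → queue [Fay, Ivy, Pia, Tao, Zoe]
Visit Fay; enqueue Gus, Mae, Omar → queue [Ivy, Pia, Tao, Zoe, Gus, Mae, Omar]
Visit Ivy; enqueue Cal → queue [Pia, Tao, Zoe, Gus, Mae, Omar, Cal]
Visit Pia; enqueue Ada → queue [Tao, Zoe, Gus, Mae, Omar, Cal, Ada]
Visit Tao; enqueue Dee, Yul → queue [Zoe, Gus, Mae, Omar, Cal, Ada, Dee, Yul]
Visit Zoe → queue [Gus, Mae, Omar, Cal, Ada, Dee, Yul]
Visit Gus → queue [Mae, Omar, Cal, Ada, Dee, Yul]
Visit Mae → queue [Omar, Cal, Ada, Dee, Yul]
Visit Omar → queue [Cal, Ada, Dee, Yul]
Visit Cal; enqueue Lou → queue [Ada, Dee, Yul, Lou]
Visit Ada → queue [Dee, Yul, Lou]
Visit Dee → queue [Yul, Lou]
Visit Yul → queue [Lou]
Visit Lou → queue []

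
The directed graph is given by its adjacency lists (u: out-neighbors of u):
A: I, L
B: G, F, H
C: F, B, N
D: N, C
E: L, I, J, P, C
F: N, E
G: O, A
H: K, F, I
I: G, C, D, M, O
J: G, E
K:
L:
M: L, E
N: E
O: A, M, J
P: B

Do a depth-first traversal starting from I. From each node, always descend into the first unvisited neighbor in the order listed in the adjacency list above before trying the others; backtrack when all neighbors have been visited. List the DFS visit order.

I, G, O, A, L, M, E, J, P, B, F, N, H, K, C, D

Visit I
I → G
G → O
O → A
A → L
O → M
M → E
E → J
E → P
P → B
B → F
F → N
B → H
H → K
E → C
I → D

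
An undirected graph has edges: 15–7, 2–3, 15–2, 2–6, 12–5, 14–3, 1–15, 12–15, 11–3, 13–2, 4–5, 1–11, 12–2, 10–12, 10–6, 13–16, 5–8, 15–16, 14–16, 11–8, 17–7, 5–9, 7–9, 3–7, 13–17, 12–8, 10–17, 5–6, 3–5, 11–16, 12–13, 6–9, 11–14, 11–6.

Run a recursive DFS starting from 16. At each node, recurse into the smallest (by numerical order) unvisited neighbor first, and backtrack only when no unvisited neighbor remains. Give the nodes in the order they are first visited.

Visit 16
16 → 11
11 → 1
1 → 15
15 → 2
2 → 3
3 → 5
5 → 4
5 → 6
6 → 9
9 → 7
7 → 17
17 → 10
10 → 12
12 → 8
12 → 13
3 → 14

16 → 11 → 1 → 15 → 2 → 3 → 5 → 4 → 6 → 9 → 7 → 17 → 10 → 12 → 8 → 13 → 14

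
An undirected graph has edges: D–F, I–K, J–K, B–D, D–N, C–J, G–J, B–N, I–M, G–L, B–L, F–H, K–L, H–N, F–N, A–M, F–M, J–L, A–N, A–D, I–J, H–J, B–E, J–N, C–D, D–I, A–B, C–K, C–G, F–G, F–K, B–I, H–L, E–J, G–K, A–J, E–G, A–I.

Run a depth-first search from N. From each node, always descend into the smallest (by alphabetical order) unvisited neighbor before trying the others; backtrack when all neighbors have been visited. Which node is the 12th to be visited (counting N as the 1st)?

Visit N
N → A
A → B
B → D
D → C
C → G
G → E
E → J
J → H
H → F
F → K
K → I
I → M
K → L

Visit order: N, A, B, D, C, G, E, J, H, F, K, I, M, L

I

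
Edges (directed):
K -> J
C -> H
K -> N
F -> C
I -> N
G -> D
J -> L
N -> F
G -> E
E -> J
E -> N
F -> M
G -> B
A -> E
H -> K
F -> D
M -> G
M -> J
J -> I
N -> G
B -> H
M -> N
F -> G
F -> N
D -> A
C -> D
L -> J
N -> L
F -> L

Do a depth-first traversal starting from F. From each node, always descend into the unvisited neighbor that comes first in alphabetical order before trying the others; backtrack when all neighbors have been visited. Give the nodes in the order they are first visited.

F → C → D → A → E → J → I → N → G → B → H → K → L → M

Visit F
F → C
C → D
D → A
A → E
E → J
J → I
I → N
N → G
G → B
B → H
H → K
N → L
F → M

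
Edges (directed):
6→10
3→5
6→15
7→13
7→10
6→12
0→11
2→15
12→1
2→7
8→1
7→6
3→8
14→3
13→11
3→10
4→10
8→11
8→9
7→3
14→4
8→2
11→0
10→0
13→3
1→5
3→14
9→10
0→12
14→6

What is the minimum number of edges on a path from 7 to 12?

2

Level 0: 7
Level 1: 3, 6, 10, 13
Level 2: 0, 5, 8, 11, 12, 14, 15
Level 3: 1, 2, 4, 9
12 first appears at level 2.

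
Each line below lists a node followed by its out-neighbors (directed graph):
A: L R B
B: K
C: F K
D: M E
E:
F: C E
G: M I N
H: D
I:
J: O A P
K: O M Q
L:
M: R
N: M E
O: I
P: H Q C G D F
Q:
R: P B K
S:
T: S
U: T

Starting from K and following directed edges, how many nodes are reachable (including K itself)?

BFS from K visits: K, O, M, Q, I, R, P, B, H, C, G, D, F, N, E
Reachable nodes: 15 of 21 total.

15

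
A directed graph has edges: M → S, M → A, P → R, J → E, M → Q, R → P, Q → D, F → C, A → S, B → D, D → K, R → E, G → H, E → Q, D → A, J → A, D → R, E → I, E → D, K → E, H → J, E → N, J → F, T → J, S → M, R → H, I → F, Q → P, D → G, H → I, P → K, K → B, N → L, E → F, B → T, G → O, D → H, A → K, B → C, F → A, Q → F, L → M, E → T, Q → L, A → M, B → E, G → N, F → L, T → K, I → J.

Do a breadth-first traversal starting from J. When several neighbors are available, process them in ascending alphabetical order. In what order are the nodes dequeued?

Visit J; enqueue A, E, F → queue [A, E, F]
Visit A; enqueue K, M, S → queue [E, F, K, M, S]
Visit E; enqueue D, I, N, Q, T → queue [F, K, M, S, D, I, N, Q, T]
Visit F; enqueue C, L → queue [K, M, S, D, I, N, Q, T, C, L]
Visit K; enqueue B → queue [M, S, D, I, N, Q, T, C, L, B]
Visit M → queue [S, D, I, N, Q, T, C, L, B]
Visit S → queue [D, I, N, Q, T, C, L, B]
Visit D; enqueue G, H, R → queue [I, N, Q, T, C, L, B, G, H, R]
Visit I → queue [N, Q, T, C, L, B, G, H, R]
Visit N → queue [Q, T, C, L, B, G, H, R]
Visit Q; enqueue P → queue [T, C, L, B, G, H, R, P]
Visit T → queue [C, L, B, G, H, R, P]
Visit C → queue [L, B, G, H, R, P]
Visit L → queue [B, G, H, R, P]
Visit B → queue [G, H, R, P]
Visit G; enqueue O → queue [H, R, P, O]
Visit H → queue [R, P, O]
Visit R → queue [P, O]
Visit P → queue [O]
Visit O → queue []

J, A, E, F, K, M, S, D, I, N, Q, T, C, L, B, G, H, R, P, O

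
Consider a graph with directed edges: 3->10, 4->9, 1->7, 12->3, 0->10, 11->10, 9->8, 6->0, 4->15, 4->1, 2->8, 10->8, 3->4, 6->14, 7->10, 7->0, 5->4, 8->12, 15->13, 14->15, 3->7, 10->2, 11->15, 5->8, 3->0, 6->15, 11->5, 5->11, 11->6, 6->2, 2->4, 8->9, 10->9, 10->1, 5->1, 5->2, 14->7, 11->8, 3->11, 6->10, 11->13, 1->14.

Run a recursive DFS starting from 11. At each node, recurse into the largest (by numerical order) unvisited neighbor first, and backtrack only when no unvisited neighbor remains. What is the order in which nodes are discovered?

Visit 11
11 → 15
15 → 13
11 → 10
10 → 9
9 → 8
8 → 12
12 → 3
3 → 7
7 → 0
3 → 4
4 → 1
1 → 14
10 → 2
11 → 6
11 → 5

11 → 15 → 13 → 10 → 9 → 8 → 12 → 3 → 7 → 0 → 4 → 1 → 14 → 2 → 6 → 5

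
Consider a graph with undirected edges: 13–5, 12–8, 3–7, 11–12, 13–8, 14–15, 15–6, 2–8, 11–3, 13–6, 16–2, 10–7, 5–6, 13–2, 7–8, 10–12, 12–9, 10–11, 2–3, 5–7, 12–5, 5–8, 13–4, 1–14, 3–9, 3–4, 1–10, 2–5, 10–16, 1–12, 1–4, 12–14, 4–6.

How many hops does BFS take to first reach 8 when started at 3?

Level 0: 3
Level 1: 2, 4, 7, 9, 11
Level 2: 1, 5, 6, 8, 10, 12, 13, 16
Level 3: 14, 15
8 first appears at level 2.

2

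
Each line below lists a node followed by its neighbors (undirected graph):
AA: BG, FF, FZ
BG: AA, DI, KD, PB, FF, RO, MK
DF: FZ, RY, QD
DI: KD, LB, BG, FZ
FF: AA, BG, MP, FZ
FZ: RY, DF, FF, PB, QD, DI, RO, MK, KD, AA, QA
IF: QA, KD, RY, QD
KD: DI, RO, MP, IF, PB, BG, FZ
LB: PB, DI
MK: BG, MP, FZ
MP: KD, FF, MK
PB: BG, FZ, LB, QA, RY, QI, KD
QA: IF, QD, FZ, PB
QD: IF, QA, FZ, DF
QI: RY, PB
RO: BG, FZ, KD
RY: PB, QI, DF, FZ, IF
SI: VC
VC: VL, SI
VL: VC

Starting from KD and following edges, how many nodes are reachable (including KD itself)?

17

BFS from KD visits: KD, BG, DI, FZ, IF, MP, PB, RO, AA, FF, MK, LB, DF, QA, QD, RY, QI
Reachable nodes: 17 of 20 total.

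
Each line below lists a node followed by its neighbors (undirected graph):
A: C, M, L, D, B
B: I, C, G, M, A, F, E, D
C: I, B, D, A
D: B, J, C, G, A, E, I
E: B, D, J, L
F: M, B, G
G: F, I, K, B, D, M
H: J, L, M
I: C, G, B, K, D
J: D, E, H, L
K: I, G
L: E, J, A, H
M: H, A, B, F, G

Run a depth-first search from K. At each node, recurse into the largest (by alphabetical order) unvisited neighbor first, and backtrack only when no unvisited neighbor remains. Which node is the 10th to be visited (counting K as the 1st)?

Visit K
K → I
I → G
G → M
M → H
H → L
L → J
J → E
E → D
D → C
C → B
B → F
B → A

Visit order: K, I, G, M, H, L, J, E, D, C, B, F, A

C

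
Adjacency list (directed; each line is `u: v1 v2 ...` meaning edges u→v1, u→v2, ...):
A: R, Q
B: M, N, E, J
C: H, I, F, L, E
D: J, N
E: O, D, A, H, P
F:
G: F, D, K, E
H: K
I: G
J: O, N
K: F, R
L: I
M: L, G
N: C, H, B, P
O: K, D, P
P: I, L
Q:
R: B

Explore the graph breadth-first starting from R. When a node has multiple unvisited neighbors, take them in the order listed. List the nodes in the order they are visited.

R, B, M, N, E, J, L, G, C, H, P, O, D, A, I, F, K, Q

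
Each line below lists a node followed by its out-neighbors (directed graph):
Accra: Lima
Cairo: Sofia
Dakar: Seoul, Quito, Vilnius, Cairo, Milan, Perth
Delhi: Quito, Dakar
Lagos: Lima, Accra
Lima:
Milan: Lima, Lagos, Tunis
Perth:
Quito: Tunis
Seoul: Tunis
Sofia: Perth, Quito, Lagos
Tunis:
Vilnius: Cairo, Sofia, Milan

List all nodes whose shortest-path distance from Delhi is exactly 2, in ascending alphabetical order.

Level 0: Delhi
Level 1: Dakar, Quito
Level 2: Cairo, Milan, Perth, Seoul, Tunis, Vilnius
Level 3: Lagos, Lima, Sofia
Level 4: Accra

Cairo, Milan, Perth, Seoul, Tunis, Vilnius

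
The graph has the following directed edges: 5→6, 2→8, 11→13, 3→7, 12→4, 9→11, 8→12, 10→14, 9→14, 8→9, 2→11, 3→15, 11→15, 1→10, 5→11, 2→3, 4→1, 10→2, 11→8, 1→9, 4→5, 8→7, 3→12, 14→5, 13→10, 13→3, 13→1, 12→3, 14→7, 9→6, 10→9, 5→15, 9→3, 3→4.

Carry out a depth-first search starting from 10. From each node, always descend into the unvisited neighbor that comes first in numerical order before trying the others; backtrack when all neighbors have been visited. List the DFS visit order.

10 → 2 → 3 → 4 → 1 → 9 → 6 → 11 → 8 → 7 → 12 → 13 → 15 → 14 → 5

Visit 10
10 → 2
2 → 3
3 → 4
4 → 1
1 → 9
9 → 6
9 → 11
11 → 8
8 → 7
8 → 12
11 → 13
11 → 15
9 → 14
14 → 5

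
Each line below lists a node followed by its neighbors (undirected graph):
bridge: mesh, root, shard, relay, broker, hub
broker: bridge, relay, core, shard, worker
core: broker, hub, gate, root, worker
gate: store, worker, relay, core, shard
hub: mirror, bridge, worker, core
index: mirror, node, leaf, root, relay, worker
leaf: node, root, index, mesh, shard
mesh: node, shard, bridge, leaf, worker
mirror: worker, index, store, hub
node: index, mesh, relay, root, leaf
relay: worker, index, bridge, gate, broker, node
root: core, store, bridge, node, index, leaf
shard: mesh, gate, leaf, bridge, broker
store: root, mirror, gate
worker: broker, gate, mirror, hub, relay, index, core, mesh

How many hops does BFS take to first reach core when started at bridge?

Level 0: bridge
Level 1: broker, hub, mesh, relay, root, shard
Level 2: core, gate, index, leaf, mirror, node, store, worker
core first appears at level 2.

2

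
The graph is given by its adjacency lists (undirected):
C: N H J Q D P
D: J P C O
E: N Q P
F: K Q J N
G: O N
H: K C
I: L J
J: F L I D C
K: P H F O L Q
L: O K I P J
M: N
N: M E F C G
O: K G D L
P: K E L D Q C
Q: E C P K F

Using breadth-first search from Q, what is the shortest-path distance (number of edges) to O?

2

Level 0: Q
Level 1: C, E, F, K, P
Level 2: D, H, J, L, N, O
Level 3: G, I, M
O first appears at level 2.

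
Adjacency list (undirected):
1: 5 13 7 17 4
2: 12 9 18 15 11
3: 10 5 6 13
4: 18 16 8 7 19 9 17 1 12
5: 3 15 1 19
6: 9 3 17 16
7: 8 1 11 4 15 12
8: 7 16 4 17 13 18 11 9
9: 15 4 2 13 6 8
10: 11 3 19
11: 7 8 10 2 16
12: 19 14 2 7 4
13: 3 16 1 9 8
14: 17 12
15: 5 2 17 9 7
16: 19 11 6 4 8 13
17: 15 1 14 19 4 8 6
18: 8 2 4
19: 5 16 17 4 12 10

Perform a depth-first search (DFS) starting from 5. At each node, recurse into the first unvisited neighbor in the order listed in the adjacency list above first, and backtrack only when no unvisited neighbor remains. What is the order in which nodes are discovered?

Visit 5
5 → 3
3 → 10
10 → 11
11 → 7
7 → 8
8 → 16
16 → 19
19 → 17
17 → 15
15 → 2
2 → 12
12 → 14
12 → 4
4 → 18
4 → 9
9 → 13
13 → 1
9 → 6

5, 3, 10, 11, 7, 8, 16, 19, 17, 15, 2, 12, 14, 4, 18, 9, 13, 1, 6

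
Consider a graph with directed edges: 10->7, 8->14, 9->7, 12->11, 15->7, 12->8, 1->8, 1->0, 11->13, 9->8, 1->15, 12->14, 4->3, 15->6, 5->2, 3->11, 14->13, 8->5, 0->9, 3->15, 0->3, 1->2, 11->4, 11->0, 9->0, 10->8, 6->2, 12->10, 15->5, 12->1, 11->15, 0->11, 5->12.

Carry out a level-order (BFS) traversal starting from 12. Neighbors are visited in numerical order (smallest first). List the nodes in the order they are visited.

Visit 12; enqueue 1, 8, 10, 11, 14 → queue [1, 8, 10, 11, 14]
Visit 1; enqueue 0, 2, 15 → queue [8, 10, 11, 14, 0, 2, 15]
Visit 8; enqueue 5 → queue [10, 11, 14, 0, 2, 15, 5]
Visit 10; enqueue 7 → queue [11, 14, 0, 2, 15, 5, 7]
Visit 11; enqueue 4, 13 → queue [14, 0, 2, 15, 5, 7, 4, 13]
Visit 14 → queue [0, 2, 15, 5, 7, 4, 13]
Visit 0; enqueue 3, 9 → queue [2, 15, 5, 7, 4, 13, 3, 9]
Visit 2 → queue [15, 5, 7, 4, 13, 3, 9]
Visit 15; enqueue 6 → queue [5, 7, 4, 13, 3, 9, 6]
Visit 5 → queue [7, 4, 13, 3, 9, 6]
Visit 7 → queue [4, 13, 3, 9, 6]
Visit 4 → queue [13, 3, 9, 6]
Visit 13 → queue [3, 9, 6]
Visit 3 → queue [9, 6]
Visit 9 → queue [6]
Visit 6 → queue []

12, 1, 8, 10, 11, 14, 0, 2, 15, 5, 7, 4, 13, 3, 9, 6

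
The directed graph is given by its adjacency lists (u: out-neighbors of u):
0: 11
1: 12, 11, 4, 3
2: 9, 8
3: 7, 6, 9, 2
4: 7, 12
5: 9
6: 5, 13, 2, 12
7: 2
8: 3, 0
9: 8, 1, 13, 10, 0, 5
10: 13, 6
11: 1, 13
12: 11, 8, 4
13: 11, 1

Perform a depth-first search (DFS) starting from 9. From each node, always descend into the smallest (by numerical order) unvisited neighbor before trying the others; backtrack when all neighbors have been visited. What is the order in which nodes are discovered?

9, 0, 11, 1, 3, 2, 8, 6, 5, 12, 4, 7, 13, 10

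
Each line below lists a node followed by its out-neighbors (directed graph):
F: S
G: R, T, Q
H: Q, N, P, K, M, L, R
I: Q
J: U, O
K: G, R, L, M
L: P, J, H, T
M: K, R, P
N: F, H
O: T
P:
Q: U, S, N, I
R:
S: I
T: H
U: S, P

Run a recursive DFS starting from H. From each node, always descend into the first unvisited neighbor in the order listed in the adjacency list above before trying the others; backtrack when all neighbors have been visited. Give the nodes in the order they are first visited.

H Q U S I P N F K G R T L J O M

Visit H
H → Q
Q → U
U → S
S → I
U → P
Q → N
N → F
H → K
K → G
G → R
G → T
K → L
L → J
J → O
K → M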